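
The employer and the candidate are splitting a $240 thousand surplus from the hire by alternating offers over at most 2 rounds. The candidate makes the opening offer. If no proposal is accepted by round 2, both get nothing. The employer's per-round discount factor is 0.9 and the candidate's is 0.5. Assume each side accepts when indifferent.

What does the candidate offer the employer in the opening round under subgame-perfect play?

Work backward from the last round.
Round 2 (the employer proposes): the candidate will accept anything ≥ 0, so the employer offers 0 and keeps 240.
Round 1 (the candidate proposes): the employer can get 240 next round, worth 0.9 × 240 = 216 now, so the candidate offers 216, keeping 24.

216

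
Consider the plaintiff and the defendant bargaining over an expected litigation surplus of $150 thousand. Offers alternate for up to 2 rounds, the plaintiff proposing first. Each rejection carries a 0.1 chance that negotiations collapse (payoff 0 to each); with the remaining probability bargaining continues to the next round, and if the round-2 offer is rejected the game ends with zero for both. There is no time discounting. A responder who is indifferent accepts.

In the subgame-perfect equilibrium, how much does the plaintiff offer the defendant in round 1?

By backward induction:
Round 2 (the defendant proposes): the plaintiff will accept anything ≥ 0, so the defendant offers 0 and keeps 150.
Round 1 (the plaintiff proposes): rejecting gives the defendant an expected 0.9 × 150 = 135, so the plaintiff offers 135, keeping 15.

135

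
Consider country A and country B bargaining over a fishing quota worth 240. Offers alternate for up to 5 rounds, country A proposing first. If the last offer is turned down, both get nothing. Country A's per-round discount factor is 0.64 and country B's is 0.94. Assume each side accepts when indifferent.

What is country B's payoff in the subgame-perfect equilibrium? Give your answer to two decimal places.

Round 5 (country A proposes): country B will accept anything ≥ 0, so country A offers 0 and keeps 240.
Round 4 (country B proposes): country A can get 240 next round, worth 0.64 × 240 = 153.6 now. Country B offers 153.6 and keeps 240 − 153.6 = 86.4.
Round 3 (country A proposes): country B can get 86.4 next round, worth 0.94 × 86.4 = 81.216 now. Country A offers 81.216 and keeps 240 − 81.216 = 158.784.
Round 2 (country B proposes): country A can get 158.784 next round, worth 0.64 × 158.784 = 101.62176 now, so country B offers 101.62176, keeping 138.37824.
Round 1 (country A proposes): country B can get 138.37824 next round, worth 0.94 × 138.37824 = 130.0755456 now. Country A offers 130.0755456 and keeps 240 − 130.0755456 = 109.9244544.

130.08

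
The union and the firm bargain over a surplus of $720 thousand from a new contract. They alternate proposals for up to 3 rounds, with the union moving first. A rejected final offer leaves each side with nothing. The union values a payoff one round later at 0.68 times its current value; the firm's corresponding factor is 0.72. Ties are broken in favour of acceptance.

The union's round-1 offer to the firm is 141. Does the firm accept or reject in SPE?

Round 3 (the union proposes): the firm will accept anything ≥ 0, so the union offers 0 and keeps 720.
Round 2 (the firm proposes): the union can get 720 next round, worth 0.68 × 720 = 489.6 now; the firm offers that and keeps 230.4.
So by rejecting in round 1, the firm gets 230.4 next round, worth 0.72 × 230.4 = 165.888 now.
Offer 141 < 165.888, so the firm rejects.

Reject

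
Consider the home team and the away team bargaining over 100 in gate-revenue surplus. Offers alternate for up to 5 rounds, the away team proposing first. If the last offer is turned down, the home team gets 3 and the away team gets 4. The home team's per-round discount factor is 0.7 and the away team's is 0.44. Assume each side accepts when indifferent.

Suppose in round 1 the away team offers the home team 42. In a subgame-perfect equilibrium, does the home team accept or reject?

Round 5 (the away team proposes): the home team gets 3 if talks fail, so the away team offers 3 and keeps 97.
Round 4 (the home team proposes): the away team can get 97 next round, worth 0.44 × 97 = 42.68 now; the home team offers that and keeps 57.32.
Round 3 (the away team proposes): the home team can get 57.32 next round, worth 0.7 × 57.32 = 40.124 now, so the away team offers 40.124, keeping 59.876.
Round 2 (the home team proposes): the away team can get 59.876 next round, worth 0.44 × 59.876 = 26.34544 now; the home team offers that and keeps 73.65456.
So by rejecting in round 1, the home team gets 73.65456 next round, worth 0.7 × 73.65456 = 51.558192 now.
Offer 42 < 51.558192, so the home team rejects.

Reject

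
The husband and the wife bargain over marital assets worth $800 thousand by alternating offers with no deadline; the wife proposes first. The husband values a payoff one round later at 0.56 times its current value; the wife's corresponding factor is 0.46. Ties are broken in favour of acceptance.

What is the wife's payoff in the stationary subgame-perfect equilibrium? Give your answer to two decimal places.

Let x be the wife's share when the wife proposes and y be the husband's share when the husband proposes.
The husband accepts iff offered ≥ 0.56·y, so x = 800 − 0.56y. Symmetrically y = 800 − 0.46x.
Substituting: x = 800 − 0.56(800 − 0.46x), giving x(1 − 0.46·0.56) = 800(1 − 0.56).
So x = 800 × 0.44 / 0.7424 ≈ 474.1379, and the husband receives 800 − x ≈ 325.8621.

474.14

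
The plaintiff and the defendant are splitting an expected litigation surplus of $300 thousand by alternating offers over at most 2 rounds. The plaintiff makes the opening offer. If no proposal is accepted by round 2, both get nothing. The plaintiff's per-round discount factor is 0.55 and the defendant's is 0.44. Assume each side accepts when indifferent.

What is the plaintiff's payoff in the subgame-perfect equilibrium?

Round 2 (the defendant proposes): rejection yields 0 for the plaintiff; the defendant offers 0 and keeps 300.
Round 1 (the plaintiff proposes): the defendant can get 300 next round, worth 0.44 × 300 = 132 now; the plaintiff offers that and keeps 168.

168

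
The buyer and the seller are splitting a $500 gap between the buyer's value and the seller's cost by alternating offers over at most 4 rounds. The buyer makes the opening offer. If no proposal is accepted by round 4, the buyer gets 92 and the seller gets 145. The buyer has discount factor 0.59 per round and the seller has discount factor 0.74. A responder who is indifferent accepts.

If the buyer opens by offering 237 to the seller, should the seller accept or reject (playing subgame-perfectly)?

Reject

Round 4 (the seller proposes): the buyer gets 92 if talks fail, so the seller offers 92 and keeps 408.
Round 3 (the buyer proposes): the seller can get 408 next round, worth 0.74 × 408 = 301.92 now. The buyer offers 301.92 and keeps 500 − 301.92 = 198.08.
Round 2 (the seller proposes): the buyer can get 198.08 next round, worth 0.59 × 198.08 = 116.8672 now; the seller offers that and keeps 383.1328.
So by rejecting in round 1, the seller gets 383.1328 next round, worth 0.74 × 383.1328 = 283.518272 now.
Offer 237 < 283.518272, so the seller rejects.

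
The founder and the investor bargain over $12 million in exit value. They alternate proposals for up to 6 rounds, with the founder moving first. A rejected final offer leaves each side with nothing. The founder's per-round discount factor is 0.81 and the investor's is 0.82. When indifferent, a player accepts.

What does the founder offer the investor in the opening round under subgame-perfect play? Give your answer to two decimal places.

7.45

Round 6 (the investor proposes): the founder will accept anything ≥ 0, so the investor offers 0 and keeps 12.
Round 5 (the founder proposes): the investor can get 12 next round, worth 0.82 × 12 = 9.84 now, so the founder offers 9.84, keeping 2.16.
Round 4 (the investor proposes): the founder can get 2.16 next round, worth 0.81 × 2.16 = 1.7496 now, so the investor offers 1.7496, keeping 10.2504.
Round 3 (the founder proposes): the investor can get 10.2504 next round, worth 0.82 × 10.2504 = 8.405328 now, so the founder offers 8.405328, keeping 3.594672.
Round 2 (the investor proposes): the founder can get 3.594672 next round, worth 0.81 × 3.594672 = 2.91168432 now; the investor offers that and keeps 9.08831568.
Round 1 (the founder proposes): the investor can get 9.08831568 next round, worth 0.82 × 9.08831568 = 7.4524188576 now. The founder offers 7.4524188576 and keeps 12 − 7.4524188576 = 4.5475811424.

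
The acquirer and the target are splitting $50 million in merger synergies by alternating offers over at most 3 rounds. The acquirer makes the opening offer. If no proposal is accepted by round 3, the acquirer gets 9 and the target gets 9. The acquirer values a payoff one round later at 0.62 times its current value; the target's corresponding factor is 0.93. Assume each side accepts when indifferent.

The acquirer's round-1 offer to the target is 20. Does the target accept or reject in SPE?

Reject

Round 3 (the acquirer proposes): the target gets 9 if talks fail, so the acquirer offers 9 and keeps 41.
Round 2 (the target proposes): the acquirer can get 41 next round, worth 0.62 × 41 = 25.42 now, so the target offers 25.42, keeping 24.58.
So by rejecting in round 1, the target gets 24.58 next round, worth 0.93 × 24.58 = 22.8594 now.
Offer 20 < 22.8594, so the target rejects.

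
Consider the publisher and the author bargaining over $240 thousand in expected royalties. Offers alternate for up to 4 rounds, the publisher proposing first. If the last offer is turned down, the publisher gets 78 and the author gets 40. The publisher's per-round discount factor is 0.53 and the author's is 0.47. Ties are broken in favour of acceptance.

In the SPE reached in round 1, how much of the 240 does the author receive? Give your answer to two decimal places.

71.98

Round 4 (the author proposes): the publisher gets 78 if talks fail, so the author offers 78 and keeps 162.
Round 3 (the publisher proposes): the author can get 162 next round, worth 0.47 × 162 = 76.14 now; the publisher offers that and keeps 163.86.
Round 2 (the author proposes): the publisher can get 163.86 next round, worth 0.53 × 163.86 = 86.8458 now. The author offers 86.8458 and keeps 240 − 86.8458 = 153.1542.
Round 1 (the publisher proposes): the author can get 153.1542 next round, worth 0.47 × 153.1542 = 71.982474 now, so the publisher offers 71.982474, keeping 168.017526.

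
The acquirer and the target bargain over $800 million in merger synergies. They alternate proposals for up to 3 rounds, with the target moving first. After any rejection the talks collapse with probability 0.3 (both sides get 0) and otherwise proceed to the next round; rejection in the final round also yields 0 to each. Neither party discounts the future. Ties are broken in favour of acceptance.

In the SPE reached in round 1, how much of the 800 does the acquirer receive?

168

Round 3 (the target proposes): the acquirer will accept anything ≥ 0, so the target offers 0 and keeps 800.
Round 2 (the acquirer proposes): rejecting gives the target an expected 0.7 × 800 = 560, so the acquirer offers 560, keeping 240.
Round 1 (the target proposes): rejecting gives the acquirer an expected 0.7 × 240 = 168; the target offers that and keeps 632.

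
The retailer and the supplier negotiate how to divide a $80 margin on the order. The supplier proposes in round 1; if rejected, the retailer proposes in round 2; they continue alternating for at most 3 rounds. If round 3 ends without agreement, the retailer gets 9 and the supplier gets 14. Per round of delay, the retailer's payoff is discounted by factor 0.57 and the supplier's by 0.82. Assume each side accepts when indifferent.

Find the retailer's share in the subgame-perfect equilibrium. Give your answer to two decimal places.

Round 3 (the supplier proposes): the retailer gets 9 if talks fail, so the supplier offers 9 and keeps 71.
Round 2 (the retailer proposes): the supplier can get 71 next round, worth 0.82 × 71 = 58.22 now, so the retailer offers 58.22, keeping 21.78.
Round 1 (the supplier proposes): the retailer can get 21.78 next round, worth 0.57 × 21.78 = 12.4146 now. The supplier offers 12.4146 and keeps 80 − 12.4146 = 67.5854.

12.41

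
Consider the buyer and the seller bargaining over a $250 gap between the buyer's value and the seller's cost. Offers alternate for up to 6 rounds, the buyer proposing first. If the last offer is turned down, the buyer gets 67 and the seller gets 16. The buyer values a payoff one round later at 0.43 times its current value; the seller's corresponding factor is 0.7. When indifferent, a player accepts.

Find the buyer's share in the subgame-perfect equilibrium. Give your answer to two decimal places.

Round 6 (the seller proposes): the buyer gets 67 if talks fail, so the seller offers 67 and keeps 183.
Round 5 (the buyer proposes): the seller can get 183 next round, worth 0.7 × 183 = 128.1 now; the buyer offers that and keeps 121.9.
Round 4 (the seller proposes): the buyer can get 121.9 next round, worth 0.43 × 121.9 = 52.417 now, so the seller offers 52.417, keeping 197.583.
Round 3 (the buyer proposes): the seller can get 197.583 next round, worth 0.7 × 197.583 = 138.3081 now, so the buyer offers 138.3081, keeping 111.6919.
Round 2 (the seller proposes): the buyer can get 111.6919 next round, worth 0.43 × 111.6919 = 48.027517 now. The seller offers 48.027517 and keeps 250 − 48.027517 = 201.972483.
Round 1 (the buyer proposes): the seller can get 201.972483 next round, worth 0.7 × 201.972483 = 141.3807381 now. The buyer offers 141.3807381 and keeps 250 − 141.3807381 = 108.6192619.

108.62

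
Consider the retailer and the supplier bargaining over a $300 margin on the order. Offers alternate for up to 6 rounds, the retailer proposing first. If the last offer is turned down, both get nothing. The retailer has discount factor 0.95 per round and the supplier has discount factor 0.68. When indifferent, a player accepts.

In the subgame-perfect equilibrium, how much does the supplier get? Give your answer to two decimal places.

101.92

Work backward from the last round.
Round 6 (the supplier proposes): rejection yields 0 for the retailer; the supplier offers 0 and keeps 300.
Round 5 (the retailer proposes): the supplier can get 300 next round, worth 0.68 × 300 = 204 now. The retailer offers 204 and keeps 300 − 204 = 96.
Round 4 (the supplier proposes): the retailer can get 96 next round, worth 0.95 × 96 = 91.2 now, so the supplier offers 91.2, keeping 208.8.
Round 3 (the retailer proposes): the supplier can get 208.8 next round, worth 0.68 × 208.8 = 141.984 now; the retailer offers that and keeps 158.016.
Round 2 (the supplier proposes): the retailer can get 158.016 next round, worth 0.95 × 158.016 = 150.1152 now; the supplier offers that and keeps 149.8848.
Round 1 (the retailer proposes): the supplier can get 149.8848 next round, worth 0.68 × 149.8848 = 101.921664 now. The retailer offers 101.921664 and keeps 300 − 101.921664 = 198.078336.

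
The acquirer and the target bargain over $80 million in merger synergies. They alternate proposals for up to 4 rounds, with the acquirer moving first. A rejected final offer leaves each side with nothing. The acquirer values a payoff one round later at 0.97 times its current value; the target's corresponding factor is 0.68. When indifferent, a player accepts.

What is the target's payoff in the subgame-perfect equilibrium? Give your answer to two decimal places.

37.51

Round 4 (the target proposes): rejection yields 0 for the acquirer; the target offers 0 and keeps 80.
Round 3 (the acquirer proposes): the target can get 80 next round, worth 0.68 × 80 = 54.4 now, so the acquirer offers 54.4, keeping 25.6.
Round 2 (the target proposes): the acquirer can get 25.6 next round, worth 0.97 × 25.6 = 24.832 now; the target offers that and keeps 55.168.
Round 1 (the acquirer proposes): the target can get 55.168 next round, worth 0.68 × 55.168 = 37.51424 now; the acquirer offers that and keeps 42.48576.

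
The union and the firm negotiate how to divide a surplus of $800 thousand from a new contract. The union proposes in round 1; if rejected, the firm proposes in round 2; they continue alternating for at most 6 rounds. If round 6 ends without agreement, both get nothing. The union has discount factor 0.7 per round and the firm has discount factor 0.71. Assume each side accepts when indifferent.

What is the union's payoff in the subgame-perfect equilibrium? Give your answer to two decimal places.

404.61

Solve by backward induction from round 6.
Round 6 (the firm proposes): rejection yields 0 for the union; the firm offers 0 and keeps 800.
Round 5 (the union proposes): the firm can get 800 next round, worth 0.71 × 800 = 568 now, so the union offers 568, keeping 232.
Round 4 (the firm proposes): the union can get 232 next round, worth 0.7 × 232 = 162.4 now. The firm offers 162.4 and keeps 800 − 162.4 = 637.6.
Round 3 (the union proposes): the firm can get 637.6 next round, worth 0.71 × 637.6 = 452.696 now. The union offers 452.696 and keeps 800 − 452.696 = 347.304.
Round 2 (the firm proposes): the union can get 347.304 next round, worth 0.7 × 347.304 = 243.1128 now, so the firm offers 243.1128, keeping 556.8872.
Round 1 (the union proposes): the firm can get 556.8872 next round, worth 0.71 × 556.8872 = 395.389912 now; the union offers that and keeps 404.610088.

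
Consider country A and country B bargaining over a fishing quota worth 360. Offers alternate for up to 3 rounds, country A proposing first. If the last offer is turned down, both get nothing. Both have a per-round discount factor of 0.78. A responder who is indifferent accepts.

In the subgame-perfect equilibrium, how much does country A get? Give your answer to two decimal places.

298.22

Round 3 (country A proposes): country B will accept anything ≥ 0, so country A offers 0 and keeps 360.
Round 2 (country B proposes): country A can get 360 next round, worth 0.78 × 360 = 280.8 now, so country B offers 280.8, keeping 79.2.
Round 1 (country A proposes): country B can get 79.2 next round, worth 0.78 × 79.2 = 61.776 now; country A offers that and keeps 298.224.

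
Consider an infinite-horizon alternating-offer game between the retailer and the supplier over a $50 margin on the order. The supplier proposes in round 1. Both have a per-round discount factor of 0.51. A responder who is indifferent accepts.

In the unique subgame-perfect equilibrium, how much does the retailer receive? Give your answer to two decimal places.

16.89

When the supplier proposes, the retailer accepts any offer worth at least 0.51 times what the retailer would get by proposing next round; and vice versa.
This gives x = 50 − 0.51y and y = 50 − 0.51x, where x and y are each side's share when it proposes.
Hence (1 − 0.51·0.51)x = 50(1 − 0.51), i.e. 0.7399·x = 24.5.
x ≈ 33.1126; the retailer's share is 50 − x ≈ 16.8874.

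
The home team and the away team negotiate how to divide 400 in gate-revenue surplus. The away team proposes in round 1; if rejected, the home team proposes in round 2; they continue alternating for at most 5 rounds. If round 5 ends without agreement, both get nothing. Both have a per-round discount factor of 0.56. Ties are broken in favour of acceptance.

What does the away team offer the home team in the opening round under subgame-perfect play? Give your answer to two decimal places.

129.47

By backward induction:
Round 5 (the away team proposes): the home team will accept anything ≥ 0, so the away team offers 0 and keeps 400.
Round 4 (the home team proposes): the away team can get 400 next round, worth 0.56 × 400 = 224 now, so the home team offers 224, keeping 176.
Round 3 (the away team proposes): the home team can get 176 next round, worth 0.56 × 176 = 98.56 now. The away team offers 98.56 and keeps 400 − 98.56 = 301.44.
Round 2 (the home team proposes): the away team can get 301.44 next round, worth 0.56 × 301.44 = 168.8064 now. The home team offers 168.8064 and keeps 400 − 168.8064 = 231.1936.
Round 1 (the away team proposes): the home team can get 231.1936 next round, worth 0.56 × 231.1936 = 129.468416 now; the away team offers that and keeps 270.531584.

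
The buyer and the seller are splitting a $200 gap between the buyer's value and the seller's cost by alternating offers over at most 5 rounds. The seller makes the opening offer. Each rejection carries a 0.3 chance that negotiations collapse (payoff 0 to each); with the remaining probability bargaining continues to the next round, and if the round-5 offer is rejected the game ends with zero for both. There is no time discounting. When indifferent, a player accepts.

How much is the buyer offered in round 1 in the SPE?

62.58

By backward induction:
Round 5 (the seller proposes): the buyer will accept anything ≥ 0, so the seller offers 0 and keeps 200.
Round 4 (the buyer proposes): rejecting gives the seller an expected 0.7 × 200 = 140. The buyer offers 140 and keeps 200 − 140 = 60.
Round 3 (the seller proposes): rejecting gives the buyer an expected 0.7 × 60 = 42, so the seller offers 42, keeping 158.
Round 2 (the buyer proposes): rejecting gives the seller an expected 0.7 × 158 = 110.6; the buyer offers that and keeps 89.4.
Round 1 (the seller proposes): rejecting gives the buyer an expected 0.7 × 89.4 = 62.58; the seller offers that and keeps 137.42.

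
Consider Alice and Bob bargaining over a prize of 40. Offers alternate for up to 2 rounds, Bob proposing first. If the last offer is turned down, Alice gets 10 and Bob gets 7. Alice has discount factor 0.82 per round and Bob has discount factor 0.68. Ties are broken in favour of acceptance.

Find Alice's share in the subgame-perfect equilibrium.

27.06

Round 2 (Alice proposes): Bob gets 7 if talks fail, so Alice offers 7 and keeps 33.
Round 1 (Bob proposes): Alice can get 33 next round, worth 0.82 × 33 = 27.06 now; Bob offers that and keeps 12.94.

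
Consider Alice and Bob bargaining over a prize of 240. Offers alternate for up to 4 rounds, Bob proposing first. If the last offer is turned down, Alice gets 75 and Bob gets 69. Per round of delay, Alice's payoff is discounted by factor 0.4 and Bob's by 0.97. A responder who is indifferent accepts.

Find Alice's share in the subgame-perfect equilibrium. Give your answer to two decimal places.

Round 4 (Alice proposes): Bob gets 69 if talks fail, so Alice offers 69 and keeps 171.
Round 3 (Bob proposes): Alice can get 171 next round, worth 0.4 × 171 = 68.4 now; Bob offers that and keeps 171.6.
Round 2 (Alice proposes): Bob can get 171.6 next round, worth 0.97 × 171.6 = 166.452 now; Alice offers that and keeps 73.548.
Round 1 (Bob proposes): Alice can get 73.548 next round, worth 0.4 × 73.548 = 29.4192 now; Bob offers that and keeps 210.5808.

29.42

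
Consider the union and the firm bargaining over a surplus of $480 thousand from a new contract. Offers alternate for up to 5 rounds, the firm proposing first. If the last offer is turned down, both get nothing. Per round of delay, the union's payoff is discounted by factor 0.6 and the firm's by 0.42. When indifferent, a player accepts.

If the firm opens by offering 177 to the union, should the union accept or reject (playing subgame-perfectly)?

Reject

Round 5 (the firm proposes): rejection yields 0 for the union; the firm offers 0 and keeps 480.
Round 4 (the union proposes): the firm can get 480 next round, worth 0.42 × 480 = 201.6 now; the union offers that and keeps 278.4.
Round 3 (the firm proposes): the union can get 278.4 next round, worth 0.6 × 278.4 = 167.04 now; the firm offers that and keeps 312.96.
Round 2 (the union proposes): the firm can get 312.96 next round, worth 0.42 × 312.96 = 131.4432 now, so the union offers 131.4432, keeping 348.5568.
So by rejecting in round 1, the union gets 348.5568 next round, worth 0.6 × 348.5568 = 209.13408 now.
Offer 177 < 209.13408, so the union rejects.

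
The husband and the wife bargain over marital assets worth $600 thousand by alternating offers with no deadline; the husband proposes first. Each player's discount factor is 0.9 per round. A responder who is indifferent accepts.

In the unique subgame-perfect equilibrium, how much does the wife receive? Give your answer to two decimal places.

284.21

Let x be the husband's share when the husband proposes and y be the wife's share when the wife proposes.
The wife accepts iff offered ≥ 0.9·y, so x = 600 − 0.9y. Symmetrically y = 600 − 0.9x.
Substituting: x = 600 − 0.9(600 − 0.9x), giving x(1 − 0.9·0.9) = 600(1 − 0.9).
So x = 600 × 0.1 / 0.19 ≈ 315.7895, and the wife receives 600 − x ≈ 284.2105.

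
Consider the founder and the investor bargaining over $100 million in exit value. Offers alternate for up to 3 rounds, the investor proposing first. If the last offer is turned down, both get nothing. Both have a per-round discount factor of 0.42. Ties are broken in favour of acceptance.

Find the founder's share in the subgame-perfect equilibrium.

24.36

Round 3 (the investor proposes): the founder will accept anything ≥ 0, so the investor offers 0 and keeps 100.
Round 2 (the founder proposes): the investor can get 100 next round, worth 0.42 × 100 = 42 now. The founder offers 42 and keeps 100 − 42 = 58.
Round 1 (the investor proposes): the founder can get 58 next round, worth 0.42 × 58 = 24.36 now. The investor offers 24.36 and keeps 100 − 24.36 = 75.64.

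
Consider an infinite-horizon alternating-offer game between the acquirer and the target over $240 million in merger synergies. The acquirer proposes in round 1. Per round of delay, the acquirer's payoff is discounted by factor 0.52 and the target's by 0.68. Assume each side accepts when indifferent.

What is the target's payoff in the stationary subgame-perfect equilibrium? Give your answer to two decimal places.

121.19

Let x be the acquirer's share when the acquirer proposes and y be the target's share when the target proposes.
The target accepts iff offered ≥ 0.68·y, so x = 240 − 0.68y. Symmetrically y = 240 − 0.52x.
Substituting: x = 240 − 0.68(240 − 0.52x), giving x(1 − 0.52·0.68) = 240(1 − 0.68).
So x = 240 × 0.32 / 0.6464 ≈ 118.8119, and the target receives 240 − x ≈ 121.1881.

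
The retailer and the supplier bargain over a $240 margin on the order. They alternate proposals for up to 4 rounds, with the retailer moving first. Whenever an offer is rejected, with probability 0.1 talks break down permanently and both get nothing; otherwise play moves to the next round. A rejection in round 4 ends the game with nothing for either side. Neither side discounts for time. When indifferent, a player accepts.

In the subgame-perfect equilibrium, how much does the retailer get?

By backward induction:
Round 4 (the supplier proposes): the retailer will accept anything ≥ 0, so the supplier offers 0 and keeps 240.
Round 3 (the retailer proposes): rejecting gives the supplier an expected 0.9 × 240 = 216, so the retailer offers 216, keeping 24.
Round 2 (the supplier proposes): rejecting gives the retailer an expected 0.9 × 24 = 21.6, so the supplier offers 21.6, keeping 218.4.
Round 1 (the retailer proposes): rejecting gives the supplier an expected 0.9 × 218.4 = 196.56, so the retailer offers 196.56, keeping 43.44.

43.44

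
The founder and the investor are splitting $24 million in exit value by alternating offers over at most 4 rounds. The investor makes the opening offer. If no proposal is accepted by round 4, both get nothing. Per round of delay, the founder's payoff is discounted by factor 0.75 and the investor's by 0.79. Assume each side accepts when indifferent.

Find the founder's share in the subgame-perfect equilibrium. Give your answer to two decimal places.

14.45

Round 4 (the founder proposes): rejection yields 0 for the investor; the founder offers 0 and keeps 24.
Round 3 (the investor proposes): the founder can get 24 next round, worth 0.75 × 24 = 18 now. The investor offers 18 and keeps 24 − 18 = 6.
Round 2 (the founder proposes): the investor can get 6 next round, worth 0.79 × 6 = 4.74 now. The founder offers 4.74 and keeps 24 − 4.74 = 19.26.
Round 1 (the investor proposes): the founder can get 19.26 next round, worth 0.75 × 19.26 = 14.445 now; the investor offers that and keeps 9.555.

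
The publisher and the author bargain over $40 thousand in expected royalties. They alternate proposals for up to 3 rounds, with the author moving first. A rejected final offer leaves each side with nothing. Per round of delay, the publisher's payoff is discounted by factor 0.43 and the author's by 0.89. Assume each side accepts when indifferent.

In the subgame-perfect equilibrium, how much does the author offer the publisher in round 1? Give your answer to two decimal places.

1.89

Round 3 (the author proposes): the publisher will accept anything ≥ 0, so the author offers 0 and keeps 40.
Round 2 (the publisher proposes): the author can get 40 next round, worth 0.89 × 40 = 35.6 now. The publisher offers 35.6 and keeps 40 − 35.6 = 4.4.
Round 1 (the author proposes): the publisher can get 4.4 next round, worth 0.43 × 4.4 = 1.892 now; the author offers that and keeps 38.108.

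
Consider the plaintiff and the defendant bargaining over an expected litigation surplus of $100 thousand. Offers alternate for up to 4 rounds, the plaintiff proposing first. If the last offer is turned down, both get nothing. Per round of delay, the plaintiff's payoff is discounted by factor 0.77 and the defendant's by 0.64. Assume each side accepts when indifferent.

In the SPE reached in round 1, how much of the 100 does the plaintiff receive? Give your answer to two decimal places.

53.74

Round 4 (the defendant proposes): the plaintiff will accept anything ≥ 0, so the defendant offers 0 and keeps 100.
Round 3 (the plaintiff proposes): the defendant can get 100 next round, worth 0.64 × 100 = 64 now. The plaintiff offers 64 and keeps 100 − 64 = 36.
Round 2 (the defendant proposes): the plaintiff can get 36 next round, worth 0.77 × 36 = 27.72 now, so the defendant offers 27.72, keeping 72.28.
Round 1 (the plaintiff proposes): the defendant can get 72.28 next round, worth 0.64 × 72.28 = 46.2592 now; the plaintiff offers that and keeps 53.7408.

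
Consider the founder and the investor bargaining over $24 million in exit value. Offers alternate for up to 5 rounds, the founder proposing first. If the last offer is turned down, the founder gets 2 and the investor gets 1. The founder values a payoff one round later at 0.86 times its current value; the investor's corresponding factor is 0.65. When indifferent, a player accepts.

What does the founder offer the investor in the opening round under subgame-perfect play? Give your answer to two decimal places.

3.72

Round 5 (the founder proposes): the investor gets 1 if talks fail, so the founder offers 1 and keeps 23.
Round 4 (the investor proposes): the founder can get 23 next round, worth 0.86 × 23 = 19.78 now, so the investor offers 19.78, keeping 4.22.
Round 3 (the founder proposes): the investor can get 4.22 next round, worth 0.65 × 4.22 = 2.743 now; the founder offers that and keeps 21.257.
Round 2 (the investor proposes): the founder can get 21.257 next round, worth 0.86 × 21.257 = 18.28102 now; the investor offers that and keeps 5.71898.
Round 1 (the founder proposes): the investor can get 5.71898 next round, worth 0.65 × 5.71898 = 3.717337 now, so the founder offers 3.717337, keeping 20.282663.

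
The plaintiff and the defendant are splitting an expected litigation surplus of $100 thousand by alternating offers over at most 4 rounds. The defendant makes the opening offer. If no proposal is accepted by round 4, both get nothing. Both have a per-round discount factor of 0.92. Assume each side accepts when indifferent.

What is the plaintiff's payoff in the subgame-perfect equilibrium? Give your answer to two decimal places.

Round 4 (the plaintiff proposes): the defendant will accept anything ≥ 0, so the plaintiff offers 0 and keeps 100.
Round 3 (the defendant proposes): the plaintiff can get 100 next round, worth 0.92 × 100 = 92 now. The defendant offers 92 and keeps 100 − 92 = 8.
Round 2 (the plaintiff proposes): the defendant can get 8 next round, worth 0.92 × 8 = 7.36 now. The plaintiff offers 7.36 and keeps 100 − 7.36 = 92.64.
Round 1 (the defendant proposes): the plaintiff can get 92.64 next round, worth 0.92 × 92.64 = 85.2288 now, so the defendant offers 85.2288, keeping 14.7712.

85.23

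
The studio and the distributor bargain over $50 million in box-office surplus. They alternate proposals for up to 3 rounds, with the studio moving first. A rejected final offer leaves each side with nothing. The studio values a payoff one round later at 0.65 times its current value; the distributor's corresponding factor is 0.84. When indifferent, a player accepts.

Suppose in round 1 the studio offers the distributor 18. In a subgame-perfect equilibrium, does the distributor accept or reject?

Accept

Round 3 (the studio proposes): the distributor will accept anything ≥ 0, so the studio offers 0 and keeps 50.
Round 2 (the distributor proposes): the studio can get 50 next round, worth 0.65 × 50 = 32.5 now, so the distributor offers 32.5, keeping 17.5.
So by rejecting in round 1, the distributor gets 17.5 next round, worth 0.84 × 17.5 = 14.7 now.
Offer 18 ≥ 14.7, so the distributor accepts.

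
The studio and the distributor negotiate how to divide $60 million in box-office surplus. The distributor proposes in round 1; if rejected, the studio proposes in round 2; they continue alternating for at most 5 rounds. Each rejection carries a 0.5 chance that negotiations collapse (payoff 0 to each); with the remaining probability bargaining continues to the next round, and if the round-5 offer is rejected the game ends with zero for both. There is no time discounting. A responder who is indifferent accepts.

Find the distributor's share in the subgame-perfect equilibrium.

Round 5 (the distributor proposes): the studio will accept anything ≥ 0, so the distributor offers 0 and keeps 60.
Round 4 (the studio proposes): rejecting gives the distributor an expected 0.5 × 60 = 30; the studio offers that and keeps 30.
Round 3 (the distributor proposes): rejecting gives the studio an expected 0.5 × 30 = 15, so the distributor offers 15, keeping 45.
Round 2 (the studio proposes): rejecting gives the distributor an expected 0.5 × 45 = 22.5, so the studio offers 22.5, keeping 37.5.
Round 1 (the distributor proposes): rejecting gives the studio an expected 0.5 × 37.5 = 18.75; the distributor offers that and keeps 41.25.

41.25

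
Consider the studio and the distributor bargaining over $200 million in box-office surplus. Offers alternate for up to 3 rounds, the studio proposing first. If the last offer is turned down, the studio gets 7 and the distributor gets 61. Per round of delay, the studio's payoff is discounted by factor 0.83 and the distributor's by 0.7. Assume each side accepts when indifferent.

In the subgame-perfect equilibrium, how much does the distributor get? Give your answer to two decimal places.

Work backward from the last round.
Round 3 (the studio proposes): the distributor gets 61 if talks fail, so the studio offers 61 and keeps 139.
Round 2 (the distributor proposes): the studio can get 139 next round, worth 0.83 × 139 = 115.37 now; the distributor offers that and keeps 84.63.
Round 1 (the studio proposes): the distributor can get 84.63 next round, worth 0.7 × 84.63 = 59.241 now; the studio offers that and keeps 140.759.

59.24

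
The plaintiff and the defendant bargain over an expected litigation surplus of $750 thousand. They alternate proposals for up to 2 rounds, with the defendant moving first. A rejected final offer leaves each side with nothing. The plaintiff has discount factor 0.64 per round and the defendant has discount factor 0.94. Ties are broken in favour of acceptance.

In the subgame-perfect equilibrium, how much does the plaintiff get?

Round 2 (the plaintiff proposes): the defendant will accept anything ≥ 0, so the plaintiff offers 0 and keeps 750.
Round 1 (the defendant proposes): the plaintiff can get 750 next round, worth 0.64 × 750 = 480 now, so the defendant offers 480, keeping 270.

480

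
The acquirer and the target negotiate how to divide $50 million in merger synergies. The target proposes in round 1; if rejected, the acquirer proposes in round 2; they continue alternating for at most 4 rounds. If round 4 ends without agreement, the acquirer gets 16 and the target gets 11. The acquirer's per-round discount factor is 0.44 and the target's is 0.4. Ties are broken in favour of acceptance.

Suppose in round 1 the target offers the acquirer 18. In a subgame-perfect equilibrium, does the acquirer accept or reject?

Round 4 (the acquirer proposes): the target gets 11 if talks fail, so the acquirer offers 11 and keeps 39.
Round 3 (the target proposes): the acquirer can get 39 next round, worth 0.44 × 39 = 17.16 now; the target offers that and keeps 32.84.
Round 2 (the acquirer proposes): the target can get 32.84 next round, worth 0.4 × 32.84 = 13.136 now; the acquirer offers that and keeps 36.864.
So by rejecting in round 1, the acquirer gets 36.864 next round, worth 0.44 × 36.864 = 16.22016 now.
Offer 18 ≥ 16.22016, so the acquirer accepts.

Accept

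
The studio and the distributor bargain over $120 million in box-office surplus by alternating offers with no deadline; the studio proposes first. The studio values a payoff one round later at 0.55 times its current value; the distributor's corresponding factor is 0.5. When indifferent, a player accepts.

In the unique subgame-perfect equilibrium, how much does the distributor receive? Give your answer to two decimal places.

37.24

When the studio proposes, the distributor accepts any offer worth at least 0.5 times what the distributor would get by proposing next round; and vice versa.
This gives x = 120 − 0.5y and y = 120 − 0.55x, where x and y are each side's share when it proposes.
Hence (1 − 0.5·0.55)x = 120(1 − 0.5), i.e. 0.725·x = 60.
x ≈ 82.7586; the distributor's share is 120 − x ≈ 37.2414.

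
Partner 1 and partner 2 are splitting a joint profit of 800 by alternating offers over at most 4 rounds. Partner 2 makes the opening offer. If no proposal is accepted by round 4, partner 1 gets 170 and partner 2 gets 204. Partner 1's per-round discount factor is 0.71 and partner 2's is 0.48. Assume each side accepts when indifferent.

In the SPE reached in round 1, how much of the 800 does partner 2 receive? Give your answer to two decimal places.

360.43

By backward induction:
Round 4 (partner 1 proposes): partner 2 gets 204 if talks fail, so partner 1 offers 204 and keeps 596.
Round 3 (partner 2 proposes): partner 1 can get 596 next round, worth 0.71 × 596 = 423.16 now, so partner 2 offers 423.16, keeping 376.84.
Round 2 (partner 1 proposes): partner 2 can get 376.84 next round, worth 0.48 × 376.84 = 180.8832 now. Partner 1 offers 180.8832 and keeps 800 − 180.8832 = 619.1168.
Round 1 (partner 2 proposes): partner 1 can get 619.1168 next round, worth 0.71 × 619.1168 = 439.572928 now. Partner 2 offers 439.572928 and keeps 800 − 439.572928 = 360.427072.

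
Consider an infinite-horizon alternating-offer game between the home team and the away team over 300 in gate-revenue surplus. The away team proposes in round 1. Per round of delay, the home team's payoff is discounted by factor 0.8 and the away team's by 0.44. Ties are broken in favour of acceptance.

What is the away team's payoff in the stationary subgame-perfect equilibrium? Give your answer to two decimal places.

When the away team proposes, the home team accepts any offer worth at least 0.8 times what the home team would get by proposing next round; and vice versa.
This gives x = 300 − 0.8y and y = 300 − 0.44x, where x and y are each side's share when it proposes.
Hence (1 − 0.8·0.44)x = 300(1 − 0.8), i.e. 0.648·x = 60.
x ≈ 92.5926; the home team's share is 300 − x ≈ 207.4074.

92.59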